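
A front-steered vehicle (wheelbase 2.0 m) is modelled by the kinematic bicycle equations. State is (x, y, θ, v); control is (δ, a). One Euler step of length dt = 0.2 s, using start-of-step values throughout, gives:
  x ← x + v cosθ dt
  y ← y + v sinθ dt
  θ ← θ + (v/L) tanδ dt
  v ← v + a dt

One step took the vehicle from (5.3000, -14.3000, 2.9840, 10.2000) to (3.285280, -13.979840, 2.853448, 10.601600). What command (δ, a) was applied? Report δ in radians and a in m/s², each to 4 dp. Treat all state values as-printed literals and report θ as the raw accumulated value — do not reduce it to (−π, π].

a = (v'−v)/dt = (0.401600)/0.2 = 2.0080
Δθ = θ'−θ = -0.130552;  (v·dt/L) = 10.2000·0.2/2.0 = 1.020000
tan δ = Δθ·L/(v·dt) = -0.127992  →  δ = -0.1273

δ = -0.1273, a = 2.0080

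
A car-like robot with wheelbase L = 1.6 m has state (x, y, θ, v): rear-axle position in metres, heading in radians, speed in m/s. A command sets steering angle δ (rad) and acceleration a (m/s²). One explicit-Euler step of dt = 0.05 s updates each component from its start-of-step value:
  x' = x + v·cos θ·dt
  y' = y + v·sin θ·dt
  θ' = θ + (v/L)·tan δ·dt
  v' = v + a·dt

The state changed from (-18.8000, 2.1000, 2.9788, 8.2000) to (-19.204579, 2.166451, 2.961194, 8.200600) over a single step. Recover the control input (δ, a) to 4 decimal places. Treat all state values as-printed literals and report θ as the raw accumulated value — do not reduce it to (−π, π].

δ = -0.0686, a = 0.0120

a = (v'−v)/dt = (0.000600)/0.05 = 0.0120
Δθ = θ'−θ = -0.017606;  (v·dt/L) = 8.2000·0.05/1.6 = 0.256250
tan δ = Δθ·L/(v·dt) = -0.068706  →  δ = -0.0686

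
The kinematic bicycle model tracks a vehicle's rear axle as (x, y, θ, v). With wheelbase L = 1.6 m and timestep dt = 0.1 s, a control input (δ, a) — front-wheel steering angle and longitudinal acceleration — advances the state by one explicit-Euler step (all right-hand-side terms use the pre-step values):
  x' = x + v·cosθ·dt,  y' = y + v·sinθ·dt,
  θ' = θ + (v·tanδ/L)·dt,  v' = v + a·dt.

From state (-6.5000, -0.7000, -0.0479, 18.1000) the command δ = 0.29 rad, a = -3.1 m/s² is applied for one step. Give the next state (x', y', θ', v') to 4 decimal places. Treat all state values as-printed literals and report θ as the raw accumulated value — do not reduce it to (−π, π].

x' = -6.5000 + 18.1000·cos(-0.0479)·0.1 = -4.6921
y' = -0.7000 + 18.1000·sin(-0.0479)·0.1 = -0.7867
θ' = -0.0479 + (18.1000/1.6)·tan(0.29)·0.1 = 0.2897
v' = 18.1000 − 3.1000·0.1 = 17.7900

(-4.6921, -0.7867, 0.2897, 17.7900)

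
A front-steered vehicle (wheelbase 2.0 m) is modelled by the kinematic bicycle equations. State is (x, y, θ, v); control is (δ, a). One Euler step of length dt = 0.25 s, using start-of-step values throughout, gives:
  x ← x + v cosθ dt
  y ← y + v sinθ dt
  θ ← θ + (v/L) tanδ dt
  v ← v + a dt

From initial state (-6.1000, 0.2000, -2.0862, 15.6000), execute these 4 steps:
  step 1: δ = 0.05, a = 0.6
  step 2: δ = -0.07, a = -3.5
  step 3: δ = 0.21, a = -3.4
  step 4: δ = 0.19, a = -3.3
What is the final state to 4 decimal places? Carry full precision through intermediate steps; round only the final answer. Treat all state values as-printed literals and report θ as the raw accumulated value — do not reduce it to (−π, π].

after step 1 (δ=0.05, a=0.6): (-8.022256, -3.193366, -1.988619, 15.750000)
after step 2 (δ=-0.07, a=-3.5): (-9.619980, -6.792141, -2.126657, 14.875000)
after step 3 (δ=0.21, a=-3.4): (-11.582269, -9.951022, -1.730345, 14.025000)
after step 4 (δ=0.19, a=-3.3): (-12.139316, -13.412739, -1.393184, 13.200000)

(-12.1393, -13.4127, -1.3932, 13.2000)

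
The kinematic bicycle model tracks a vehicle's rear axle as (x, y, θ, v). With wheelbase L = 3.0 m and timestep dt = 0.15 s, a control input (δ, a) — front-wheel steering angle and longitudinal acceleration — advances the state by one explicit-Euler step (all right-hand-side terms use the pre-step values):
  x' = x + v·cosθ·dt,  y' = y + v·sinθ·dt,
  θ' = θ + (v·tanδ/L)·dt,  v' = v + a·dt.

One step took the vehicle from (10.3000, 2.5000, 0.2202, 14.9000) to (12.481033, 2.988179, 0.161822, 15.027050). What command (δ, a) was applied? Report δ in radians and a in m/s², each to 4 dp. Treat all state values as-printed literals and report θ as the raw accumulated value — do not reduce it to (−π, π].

a = (v'−v)/dt = (0.127050)/0.15 = 0.8470
Δθ = θ'−θ = -0.058378;  (v·dt/L) = 14.9000·0.15/3.0 = 0.745000
tan δ = Δθ·L/(v·dt) = -0.078360  →  δ = -0.0782

δ = -0.0782, a = 0.8470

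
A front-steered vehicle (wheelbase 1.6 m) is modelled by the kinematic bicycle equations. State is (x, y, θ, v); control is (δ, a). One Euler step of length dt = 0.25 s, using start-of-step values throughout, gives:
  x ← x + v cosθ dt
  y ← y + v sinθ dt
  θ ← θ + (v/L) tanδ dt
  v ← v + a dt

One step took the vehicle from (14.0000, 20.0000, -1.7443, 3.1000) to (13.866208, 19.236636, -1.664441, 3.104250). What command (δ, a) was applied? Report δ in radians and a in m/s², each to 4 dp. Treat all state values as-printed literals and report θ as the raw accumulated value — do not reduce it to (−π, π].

a = (v'−v)/dt = (0.004250)/0.25 = 0.0170
Δθ = θ'−θ = 0.079859;  (v·dt/L) = 3.1000·0.25/1.6 = 0.484375
tan δ = Δθ·L/(v·dt) = 0.164870  →  δ = 0.1634

δ = 0.1634, a = 0.0170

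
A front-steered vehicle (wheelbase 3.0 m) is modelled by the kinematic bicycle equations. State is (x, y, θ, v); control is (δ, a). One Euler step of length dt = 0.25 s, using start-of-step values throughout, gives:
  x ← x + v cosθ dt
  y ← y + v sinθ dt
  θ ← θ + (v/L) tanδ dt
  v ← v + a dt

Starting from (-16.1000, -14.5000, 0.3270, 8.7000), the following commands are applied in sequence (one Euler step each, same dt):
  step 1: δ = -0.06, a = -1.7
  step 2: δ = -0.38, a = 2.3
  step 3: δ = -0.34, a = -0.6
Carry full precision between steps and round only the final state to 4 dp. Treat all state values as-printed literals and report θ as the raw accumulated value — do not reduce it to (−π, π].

(-9.8416, -13.2051, -0.2529, 8.7000)

after step 1 (δ=-0.06, a=-1.7): (-14.040253, -13.801383, 0.283448, 8.275000)
after step 2 (δ=-0.38, a=2.3): (-12.054052, -13.222820, 0.008019, 8.850000)
after step 3 (δ=-0.34, a=-0.6): (-9.841623, -13.205078, -0.252862, 8.700000)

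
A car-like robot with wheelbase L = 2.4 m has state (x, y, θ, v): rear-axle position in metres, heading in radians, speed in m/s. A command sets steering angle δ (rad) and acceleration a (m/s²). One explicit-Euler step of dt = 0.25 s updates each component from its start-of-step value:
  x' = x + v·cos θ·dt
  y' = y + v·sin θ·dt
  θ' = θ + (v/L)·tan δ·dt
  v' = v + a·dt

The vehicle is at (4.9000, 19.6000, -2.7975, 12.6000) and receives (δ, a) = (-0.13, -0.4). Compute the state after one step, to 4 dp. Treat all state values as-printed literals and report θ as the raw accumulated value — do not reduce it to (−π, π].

x' = 4.9000 + 12.6000·cos(-2.7975)·0.25 = 1.9346
y' = 19.6000 + 12.6000·sin(-2.7975)·0.25 = 18.5374
θ' = -2.7975 + (12.6000/2.4)·tan(-0.13)·0.25 = -2.9691
v' = 12.6000 − 0.4000·0.25 = 12.5000

(1.9346, 18.5374, -2.9691, 12.5000)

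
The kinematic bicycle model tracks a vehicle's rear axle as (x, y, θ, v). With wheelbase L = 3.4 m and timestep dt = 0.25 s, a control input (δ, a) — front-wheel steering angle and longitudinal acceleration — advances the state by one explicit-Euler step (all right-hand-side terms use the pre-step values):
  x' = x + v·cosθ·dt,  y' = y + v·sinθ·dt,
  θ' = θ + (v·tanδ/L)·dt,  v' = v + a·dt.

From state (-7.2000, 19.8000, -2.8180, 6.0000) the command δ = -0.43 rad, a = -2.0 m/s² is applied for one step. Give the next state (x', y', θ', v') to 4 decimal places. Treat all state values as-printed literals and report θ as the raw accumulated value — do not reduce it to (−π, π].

(-8.6221, 19.3230, -3.0203, 5.5000)

x' = -7.2000 + 6.0000·cos(-2.8180)·0.25 = -8.6221
y' = 19.8000 + 6.0000·sin(-2.8180)·0.25 = 19.3230
θ' = -2.8180 + (6.0000/3.4)·tan(-0.43)·0.25 = -3.0203
v' = 6.0000 − 2.0000·0.25 = 5.5000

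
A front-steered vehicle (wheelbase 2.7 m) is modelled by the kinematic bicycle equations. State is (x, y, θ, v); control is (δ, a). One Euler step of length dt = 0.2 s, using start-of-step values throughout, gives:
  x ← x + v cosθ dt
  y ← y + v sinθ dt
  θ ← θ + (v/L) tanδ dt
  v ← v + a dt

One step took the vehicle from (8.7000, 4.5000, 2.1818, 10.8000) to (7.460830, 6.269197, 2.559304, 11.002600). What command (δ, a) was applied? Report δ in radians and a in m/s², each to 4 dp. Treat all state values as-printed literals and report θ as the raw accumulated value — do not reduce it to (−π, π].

a = (v'−v)/dt = (0.202600)/0.2 = 1.0130
Δθ = θ'−θ = 0.377504;  (v·dt/L) = 10.8000·0.2/2.7 = 0.800000
tan δ = Δθ·L/(v·dt) = 0.471880  →  δ = 0.4409

δ = 0.4409, a = 1.0130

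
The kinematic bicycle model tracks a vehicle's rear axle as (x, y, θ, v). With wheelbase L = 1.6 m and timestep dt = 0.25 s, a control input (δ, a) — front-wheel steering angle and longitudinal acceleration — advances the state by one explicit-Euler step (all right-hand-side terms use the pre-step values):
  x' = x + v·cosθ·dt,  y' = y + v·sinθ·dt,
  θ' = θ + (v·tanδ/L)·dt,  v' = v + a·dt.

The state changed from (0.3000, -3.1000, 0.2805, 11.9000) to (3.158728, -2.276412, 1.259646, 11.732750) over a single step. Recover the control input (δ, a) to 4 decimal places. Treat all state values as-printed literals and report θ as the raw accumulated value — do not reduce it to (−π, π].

a = (v'−v)/dt = (-0.167250)/0.25 = -0.6690
Δθ = θ'−θ = 0.979146;  (v·dt/L) = 11.9000·0.25/1.6 = 1.859375
tan δ = Δθ·L/(v·dt) = 0.526600  →  δ = 0.4847

δ = 0.4847, a = -0.6690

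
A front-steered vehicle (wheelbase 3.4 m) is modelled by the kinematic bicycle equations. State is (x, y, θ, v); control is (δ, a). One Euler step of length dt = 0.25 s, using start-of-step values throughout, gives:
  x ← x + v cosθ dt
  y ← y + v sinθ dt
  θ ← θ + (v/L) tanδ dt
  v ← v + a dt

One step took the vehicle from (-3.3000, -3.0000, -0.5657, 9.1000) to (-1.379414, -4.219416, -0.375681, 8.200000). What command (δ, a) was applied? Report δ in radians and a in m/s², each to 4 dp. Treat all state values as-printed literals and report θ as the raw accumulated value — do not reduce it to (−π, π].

δ = 0.2767, a = -3.6000

a = (v'−v)/dt = (-0.900000)/0.25 = -3.6000
Δθ = θ'−θ = 0.190019;  (v·dt/L) = 9.1000·0.25/3.4 = 0.669118
tan δ = Δθ·L/(v·dt) = 0.283984  →  δ = 0.2767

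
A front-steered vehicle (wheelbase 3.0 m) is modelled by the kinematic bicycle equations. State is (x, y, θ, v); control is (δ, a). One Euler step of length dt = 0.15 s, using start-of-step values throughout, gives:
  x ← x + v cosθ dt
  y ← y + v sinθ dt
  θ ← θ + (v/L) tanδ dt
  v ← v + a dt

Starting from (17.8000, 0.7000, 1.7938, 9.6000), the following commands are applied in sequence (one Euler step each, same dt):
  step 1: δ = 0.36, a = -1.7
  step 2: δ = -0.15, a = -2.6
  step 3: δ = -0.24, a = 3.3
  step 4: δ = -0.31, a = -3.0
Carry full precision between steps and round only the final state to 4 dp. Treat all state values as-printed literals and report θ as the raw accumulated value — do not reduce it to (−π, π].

after step 1 (δ=0.36, a=-1.7): (17.481530, 2.104342, 1.974473, 9.345000)
after step 2 (δ=-0.15, a=-2.6): (16.930919, 3.393423, 1.903855, 8.955000)
after step 3 (δ=-0.24, a=3.3): (16.491763, 4.662857, 1.794284, 9.450000)
after step 4 (δ=-0.31, a=-3.0): (16.177600, 6.045105, 1.642929, 9.000000)

(16.1776, 6.0451, 1.6429, 9.0000)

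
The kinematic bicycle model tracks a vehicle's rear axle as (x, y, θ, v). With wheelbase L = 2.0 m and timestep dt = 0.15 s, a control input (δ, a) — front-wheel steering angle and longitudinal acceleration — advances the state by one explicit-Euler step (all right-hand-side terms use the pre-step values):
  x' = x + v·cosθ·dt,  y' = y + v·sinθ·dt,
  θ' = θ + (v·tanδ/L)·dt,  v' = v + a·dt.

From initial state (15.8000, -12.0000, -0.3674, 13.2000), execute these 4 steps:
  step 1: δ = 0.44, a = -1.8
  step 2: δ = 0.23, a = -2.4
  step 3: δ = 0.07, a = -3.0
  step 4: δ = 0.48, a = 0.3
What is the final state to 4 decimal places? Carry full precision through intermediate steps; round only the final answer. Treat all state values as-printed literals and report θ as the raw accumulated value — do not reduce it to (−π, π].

(23.0445, -11.2225, 0.8651, 12.1650)

after step 1 (δ=0.44, a=-1.8): (17.647863, -12.711197, 0.098673, 12.930000)
after step 2 (δ=0.23, a=-2.4): (19.577929, -12.520131, 0.325733, 12.570000)
after step 3 (δ=0.07, a=-3.0): (21.364283, -11.916764, 0.391834, 12.120000)
after step 4 (δ=0.48, a=0.3): (23.044497, -11.222500, 0.865069, 12.165000)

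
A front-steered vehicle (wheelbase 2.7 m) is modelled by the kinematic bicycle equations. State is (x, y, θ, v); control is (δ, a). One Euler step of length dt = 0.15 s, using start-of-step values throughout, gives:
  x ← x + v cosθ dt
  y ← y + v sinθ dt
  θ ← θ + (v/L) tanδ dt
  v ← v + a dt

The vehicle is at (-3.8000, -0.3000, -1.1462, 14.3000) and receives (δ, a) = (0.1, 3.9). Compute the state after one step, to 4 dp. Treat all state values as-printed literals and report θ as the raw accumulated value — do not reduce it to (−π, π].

x' = -3.8000 + 14.3000·cos(-1.1462)·0.15 = -2.9164
y' = -0.3000 + 14.3000·sin(-1.1462)·0.15 = -2.2545
θ' = -1.1462 + (14.3000/2.7)·tan(0.1)·0.15 = -1.0665
v' = 14.3000 + 3.9000·0.15 = 14.8850

(-2.9164, -2.2545, -1.0665, 14.8850)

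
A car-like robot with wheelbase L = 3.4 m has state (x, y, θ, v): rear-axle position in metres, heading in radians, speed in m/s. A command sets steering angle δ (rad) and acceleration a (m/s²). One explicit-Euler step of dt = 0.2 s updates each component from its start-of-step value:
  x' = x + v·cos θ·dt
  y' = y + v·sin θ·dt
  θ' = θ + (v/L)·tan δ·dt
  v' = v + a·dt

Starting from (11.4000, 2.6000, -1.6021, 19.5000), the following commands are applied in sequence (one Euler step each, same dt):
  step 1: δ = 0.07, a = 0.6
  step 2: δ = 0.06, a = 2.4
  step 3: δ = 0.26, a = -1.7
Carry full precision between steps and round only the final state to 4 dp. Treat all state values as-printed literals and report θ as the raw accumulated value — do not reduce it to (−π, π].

(11.9457, -9.2092, -1.1378, 19.7600)

after step 1 (δ=0.07, a=0.6): (11.277936, -1.298089, -1.521674, 19.620000)
after step 2 (δ=0.06, a=2.4): (11.470612, -5.217356, -1.452344, 20.100000)
after step 3 (δ=0.26, a=-1.7): (11.945677, -9.209187, -1.137813, 19.760000)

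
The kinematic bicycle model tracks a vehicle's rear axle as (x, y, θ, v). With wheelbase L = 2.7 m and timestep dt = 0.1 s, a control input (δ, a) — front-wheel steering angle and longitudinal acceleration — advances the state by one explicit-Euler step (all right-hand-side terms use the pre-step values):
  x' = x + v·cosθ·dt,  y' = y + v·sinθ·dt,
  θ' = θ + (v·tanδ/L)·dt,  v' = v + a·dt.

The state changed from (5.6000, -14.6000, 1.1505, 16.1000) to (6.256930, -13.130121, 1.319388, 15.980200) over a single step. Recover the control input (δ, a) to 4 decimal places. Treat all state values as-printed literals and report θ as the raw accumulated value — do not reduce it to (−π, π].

δ = 0.2760, a = -1.1980

a = (v'−v)/dt = (-0.119800)/0.1 = -1.1980
Δθ = θ'−θ = 0.168888;  (v·dt/L) = 16.1000·0.1/2.7 = 0.596296
tan δ = Δθ·L/(v·dt) = 0.283228  →  δ = 0.2760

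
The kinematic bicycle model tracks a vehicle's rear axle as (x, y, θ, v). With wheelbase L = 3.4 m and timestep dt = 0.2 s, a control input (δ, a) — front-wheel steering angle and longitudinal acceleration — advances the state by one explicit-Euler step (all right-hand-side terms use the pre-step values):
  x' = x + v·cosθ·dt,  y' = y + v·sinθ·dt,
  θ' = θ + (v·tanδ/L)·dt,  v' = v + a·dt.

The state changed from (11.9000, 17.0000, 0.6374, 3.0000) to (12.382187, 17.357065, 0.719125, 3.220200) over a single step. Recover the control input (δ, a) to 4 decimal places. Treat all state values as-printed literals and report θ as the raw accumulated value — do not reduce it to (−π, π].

a = (v'−v)/dt = (0.220200)/0.2 = 1.1010
Δθ = θ'−θ = 0.081725;  (v·dt/L) = 3.0000·0.2/3.4 = 0.176471
tan δ = Δθ·L/(v·dt) = 0.463108  →  δ = 0.4337

δ = 0.4337, a = 1.1010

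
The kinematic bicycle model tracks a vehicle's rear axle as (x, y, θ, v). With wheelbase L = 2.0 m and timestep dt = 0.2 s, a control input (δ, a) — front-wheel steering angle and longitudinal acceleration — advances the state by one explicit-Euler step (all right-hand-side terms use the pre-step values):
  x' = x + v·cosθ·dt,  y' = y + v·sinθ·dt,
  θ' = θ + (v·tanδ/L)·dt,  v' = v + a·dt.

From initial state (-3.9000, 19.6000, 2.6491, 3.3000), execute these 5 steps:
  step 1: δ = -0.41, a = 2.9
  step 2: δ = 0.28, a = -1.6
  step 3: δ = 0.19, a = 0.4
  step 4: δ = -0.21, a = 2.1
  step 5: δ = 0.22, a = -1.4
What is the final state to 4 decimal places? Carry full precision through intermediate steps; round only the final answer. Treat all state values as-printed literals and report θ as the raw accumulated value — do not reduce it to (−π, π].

after step 1 (δ=-0.41, a=2.9): (-4.481564, 19.912064, 2.505672, 3.880000)
after step 2 (δ=0.28, a=-1.6): (-5.105875, 20.372945, 2.617243, 3.560000)
after step 3 (δ=0.19, a=0.4): (-5.722218, 20.729408, 2.685709, 3.640000)
after step 4 (δ=-0.21, a=2.1): (-6.375869, 21.049914, 2.608125, 4.060000)
after step 5 (δ=0.22, a=-1.4): (-7.075040, 21.462834, 2.698914, 3.780000)

(-7.0750, 21.4628, 2.6989, 3.7800)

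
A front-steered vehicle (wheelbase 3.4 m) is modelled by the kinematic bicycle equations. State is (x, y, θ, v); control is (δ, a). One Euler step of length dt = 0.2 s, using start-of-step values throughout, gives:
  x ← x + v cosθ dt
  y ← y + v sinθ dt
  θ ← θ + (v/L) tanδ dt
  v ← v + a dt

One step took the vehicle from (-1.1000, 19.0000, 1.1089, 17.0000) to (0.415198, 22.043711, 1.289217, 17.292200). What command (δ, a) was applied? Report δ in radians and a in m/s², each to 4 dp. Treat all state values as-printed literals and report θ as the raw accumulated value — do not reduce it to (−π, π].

a = (v'−v)/dt = (0.292200)/0.2 = 1.4610
Δθ = θ'−θ = 0.180317;  (v·dt/L) = 17.0000·0.2/3.4 = 1.000000
tan δ = Δθ·L/(v·dt) = 0.180317  →  δ = 0.1784

δ = 0.1784, a = 1.4610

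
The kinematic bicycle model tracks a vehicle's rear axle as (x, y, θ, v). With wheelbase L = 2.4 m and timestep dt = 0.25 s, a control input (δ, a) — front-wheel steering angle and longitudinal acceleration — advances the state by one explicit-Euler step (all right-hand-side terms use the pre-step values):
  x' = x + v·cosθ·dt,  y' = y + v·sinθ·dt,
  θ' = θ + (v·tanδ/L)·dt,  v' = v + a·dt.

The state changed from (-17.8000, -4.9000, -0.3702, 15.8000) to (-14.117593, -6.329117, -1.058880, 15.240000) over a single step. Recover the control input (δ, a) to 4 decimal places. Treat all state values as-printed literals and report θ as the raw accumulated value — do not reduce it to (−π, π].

a = (v'−v)/dt = (-0.560000)/0.25 = -2.2400
Δθ = θ'−θ = -0.688680;  (v·dt/L) = 15.8000·0.25/2.4 = 1.645833
tan δ = Δθ·L/(v·dt) = -0.418438  →  δ = -0.3963

δ = -0.3963, a = -2.2400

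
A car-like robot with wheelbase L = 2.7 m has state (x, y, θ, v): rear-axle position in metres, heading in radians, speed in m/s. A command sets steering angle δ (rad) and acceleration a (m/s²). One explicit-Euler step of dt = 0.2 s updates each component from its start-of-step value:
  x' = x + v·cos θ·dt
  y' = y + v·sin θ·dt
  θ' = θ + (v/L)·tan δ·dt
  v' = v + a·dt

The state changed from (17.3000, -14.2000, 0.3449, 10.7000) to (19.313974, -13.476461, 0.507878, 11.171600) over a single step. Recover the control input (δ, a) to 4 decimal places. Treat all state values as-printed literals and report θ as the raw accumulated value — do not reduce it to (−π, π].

a = (v'−v)/dt = (0.471600)/0.2 = 2.3580
Δθ = θ'−θ = 0.162978;  (v·dt/L) = 10.7000·0.2/2.7 = 0.792593
tan δ = Δθ·L/(v·dt) = 0.205626  →  δ = 0.2028

δ = 0.2028, a = 2.3580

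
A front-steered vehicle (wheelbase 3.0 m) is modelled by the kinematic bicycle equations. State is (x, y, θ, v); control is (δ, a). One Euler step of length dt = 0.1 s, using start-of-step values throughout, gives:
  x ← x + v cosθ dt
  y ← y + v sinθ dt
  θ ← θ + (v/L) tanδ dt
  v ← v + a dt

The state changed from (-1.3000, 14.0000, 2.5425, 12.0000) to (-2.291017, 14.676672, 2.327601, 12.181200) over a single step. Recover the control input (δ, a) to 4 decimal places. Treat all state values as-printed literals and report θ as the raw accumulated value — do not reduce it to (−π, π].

δ = -0.4930, a = 1.8120

a = (v'−v)/dt = (0.181200)/0.1 = 1.8120
Δθ = θ'−θ = -0.214899;  (v·dt/L) = 12.0000·0.1/3.0 = 0.400000
tan δ = Δθ·L/(v·dt) = -0.537247  →  δ = -0.4930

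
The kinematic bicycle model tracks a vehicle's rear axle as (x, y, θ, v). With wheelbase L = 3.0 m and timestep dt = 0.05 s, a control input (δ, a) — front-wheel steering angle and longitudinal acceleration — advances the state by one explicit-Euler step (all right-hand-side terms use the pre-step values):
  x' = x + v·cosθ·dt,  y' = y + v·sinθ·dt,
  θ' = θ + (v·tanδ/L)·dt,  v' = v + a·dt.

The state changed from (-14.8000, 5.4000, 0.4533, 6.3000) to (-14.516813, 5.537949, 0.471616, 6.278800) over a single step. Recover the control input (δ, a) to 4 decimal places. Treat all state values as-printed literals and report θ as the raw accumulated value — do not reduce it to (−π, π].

a = (v'−v)/dt = (-0.021200)/0.05 = -0.4240
Δθ = θ'−θ = 0.018316;  (v·dt/L) = 6.3000·0.05/3.0 = 0.105000
tan δ = Δθ·L/(v·dt) = 0.174438  →  δ = 0.1727

δ = 0.1727, a = -0.4240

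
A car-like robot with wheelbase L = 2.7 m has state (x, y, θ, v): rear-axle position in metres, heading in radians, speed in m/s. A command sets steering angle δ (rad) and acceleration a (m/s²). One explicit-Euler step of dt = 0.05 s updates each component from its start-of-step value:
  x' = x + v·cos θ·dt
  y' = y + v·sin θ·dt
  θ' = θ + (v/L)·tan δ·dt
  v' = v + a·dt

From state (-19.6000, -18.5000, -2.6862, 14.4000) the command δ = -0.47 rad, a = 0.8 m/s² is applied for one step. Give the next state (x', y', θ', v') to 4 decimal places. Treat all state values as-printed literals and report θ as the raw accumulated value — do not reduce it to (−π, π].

(-20.2466, -18.8167, -2.8217, 14.4400)

x' = -19.6000 + 14.4000·cos(-2.6862)·0.05 = -20.2466
y' = -18.5000 + 14.4000·sin(-2.6862)·0.05 = -18.8167
θ' = -2.6862 + (14.4000/2.7)·tan(-0.47)·0.05 = -2.8217
v' = 14.4000 + 0.8000·0.05 = 14.4400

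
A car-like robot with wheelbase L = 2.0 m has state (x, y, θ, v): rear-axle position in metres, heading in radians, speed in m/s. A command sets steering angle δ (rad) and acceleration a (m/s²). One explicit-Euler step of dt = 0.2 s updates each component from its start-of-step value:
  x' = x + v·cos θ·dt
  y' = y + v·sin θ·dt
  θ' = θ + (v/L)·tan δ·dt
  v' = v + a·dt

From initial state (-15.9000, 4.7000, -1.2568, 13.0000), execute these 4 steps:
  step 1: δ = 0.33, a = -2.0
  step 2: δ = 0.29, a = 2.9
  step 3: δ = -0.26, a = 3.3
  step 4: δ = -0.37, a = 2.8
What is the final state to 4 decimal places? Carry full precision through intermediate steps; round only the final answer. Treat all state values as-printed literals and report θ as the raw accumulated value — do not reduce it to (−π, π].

after step 1 (δ=0.33, a=-2.0): (-15.096959, 2.227122, -0.811518, 12.600000)
after step 2 (δ=0.29, a=2.9): (-13.362195, 0.399284, -0.435518, 13.180000)
after step 3 (δ=-0.26, a=3.3): (-10.972261, -0.712791, -0.786134, 13.840000)
after step 4 (δ=-0.37, a=2.8): (-9.016430, -2.671502, -1.322937, 14.400000)

(-9.0164, -2.6715, -1.3229, 14.4000)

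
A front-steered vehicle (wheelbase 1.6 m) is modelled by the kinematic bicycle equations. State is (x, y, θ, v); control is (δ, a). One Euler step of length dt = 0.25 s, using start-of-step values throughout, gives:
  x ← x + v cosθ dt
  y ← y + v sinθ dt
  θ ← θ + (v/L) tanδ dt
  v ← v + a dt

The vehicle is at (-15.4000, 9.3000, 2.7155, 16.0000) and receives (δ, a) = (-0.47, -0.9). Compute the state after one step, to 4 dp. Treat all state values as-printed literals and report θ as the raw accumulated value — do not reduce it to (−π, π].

x' = -15.4000 + 16.0000·cos(2.7155)·0.25 = -19.0424
y' = 9.3000 + 16.0000·sin(2.7155)·0.25 = 10.9533
θ' = 2.7155 + (16.0000/1.6)·tan(-0.47)·0.25 = 1.4456
v' = 16.0000 − 0.9000·0.25 = 15.7750

(-19.0424, 10.9533, 1.4456, 15.7750)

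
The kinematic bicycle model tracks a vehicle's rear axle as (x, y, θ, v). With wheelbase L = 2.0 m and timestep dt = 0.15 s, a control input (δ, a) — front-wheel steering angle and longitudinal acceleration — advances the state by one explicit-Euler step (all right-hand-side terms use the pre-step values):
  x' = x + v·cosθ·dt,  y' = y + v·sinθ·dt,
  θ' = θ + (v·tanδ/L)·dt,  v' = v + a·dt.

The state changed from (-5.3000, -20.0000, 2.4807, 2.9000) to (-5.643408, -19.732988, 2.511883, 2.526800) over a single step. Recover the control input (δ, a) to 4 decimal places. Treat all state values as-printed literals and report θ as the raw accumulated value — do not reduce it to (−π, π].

a = (v'−v)/dt = (-0.373200)/0.15 = -2.4880
Δθ = θ'−θ = 0.031183;  (v·dt/L) = 2.9000·0.15/2.0 = 0.217500
tan δ = Δθ·L/(v·dt) = 0.143370  →  δ = 0.1424

δ = 0.1424, a = -2.4880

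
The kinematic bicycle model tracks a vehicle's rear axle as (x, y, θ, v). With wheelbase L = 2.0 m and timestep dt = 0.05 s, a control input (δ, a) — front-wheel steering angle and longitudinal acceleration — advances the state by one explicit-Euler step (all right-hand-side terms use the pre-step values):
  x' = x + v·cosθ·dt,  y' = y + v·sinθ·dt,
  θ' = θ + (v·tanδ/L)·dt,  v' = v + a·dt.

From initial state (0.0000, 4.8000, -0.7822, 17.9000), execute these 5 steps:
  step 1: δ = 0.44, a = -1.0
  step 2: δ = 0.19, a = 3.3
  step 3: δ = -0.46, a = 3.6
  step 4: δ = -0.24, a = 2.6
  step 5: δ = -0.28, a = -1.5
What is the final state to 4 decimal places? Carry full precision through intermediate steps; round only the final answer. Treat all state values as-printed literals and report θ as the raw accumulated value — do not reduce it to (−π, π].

(3.4977, 2.0037, -0.9519, 18.2500)

after step 1 (δ=0.44, a=-1.0): (0.634881, 4.169167, -0.571526, 17.850000)
after step 2 (δ=0.19, a=3.3): (1.385542, 3.686399, -0.485703, 18.015000)
after step 3 (δ=-0.46, a=3.6): (2.182118, 3.265902, -0.708841, 18.195000)
after step 4 (δ=-0.24, a=2.6): (2.872725, 2.673696, -0.820156, 18.325000)
after step 5 (δ=-0.28, a=-1.5): (3.497705, 2.003686, -0.951892, 18.250000)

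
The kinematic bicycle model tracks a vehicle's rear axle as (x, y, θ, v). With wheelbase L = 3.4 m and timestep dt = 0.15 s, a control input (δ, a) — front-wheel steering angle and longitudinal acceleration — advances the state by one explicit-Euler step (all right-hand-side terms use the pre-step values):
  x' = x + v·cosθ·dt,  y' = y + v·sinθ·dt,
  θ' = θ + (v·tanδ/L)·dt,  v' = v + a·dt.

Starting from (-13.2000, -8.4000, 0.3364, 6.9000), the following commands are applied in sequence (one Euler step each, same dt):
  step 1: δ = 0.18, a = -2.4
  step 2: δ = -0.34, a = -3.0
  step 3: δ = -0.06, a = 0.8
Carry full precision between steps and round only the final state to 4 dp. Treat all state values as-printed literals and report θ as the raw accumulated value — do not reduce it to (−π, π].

(-10.4409, -7.4228, 0.2736, 6.2100)

after step 1 (δ=0.18, a=-2.4): (-12.223013, -8.058356, 0.391794, 6.540000)
after step 2 (δ=-0.34, a=-3.0): (-11.316347, -7.683764, 0.289730, 6.090000)
after step 3 (δ=-0.06, a=0.8): (-10.440921, -7.422783, 0.273590, 6.210000)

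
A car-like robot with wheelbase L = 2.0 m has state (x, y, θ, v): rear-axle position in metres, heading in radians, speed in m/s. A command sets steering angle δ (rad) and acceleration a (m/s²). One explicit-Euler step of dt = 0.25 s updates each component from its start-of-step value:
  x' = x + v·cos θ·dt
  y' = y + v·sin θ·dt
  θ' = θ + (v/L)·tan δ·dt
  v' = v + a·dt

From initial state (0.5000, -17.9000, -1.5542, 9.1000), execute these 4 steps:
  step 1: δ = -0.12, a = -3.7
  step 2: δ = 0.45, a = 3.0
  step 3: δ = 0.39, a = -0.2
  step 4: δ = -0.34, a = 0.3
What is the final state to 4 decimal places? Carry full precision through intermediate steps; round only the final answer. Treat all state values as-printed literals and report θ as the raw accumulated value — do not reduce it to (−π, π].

after step 1 (δ=-0.12, a=-3.7): (0.537755, -20.174687, -1.691359, 8.175000)
after step 2 (δ=0.45, a=3.0): (0.291951, -22.203601, -1.197737, 8.925000)
after step 3 (δ=0.39, a=-0.2): (1.105166, -24.281379, -0.739154, 8.875000)
after step 4 (δ=-0.34, a=0.3): (2.744908, -25.776068, -1.131581, 8.950000)

(2.7449, -25.7761, -1.1316, 8.9500)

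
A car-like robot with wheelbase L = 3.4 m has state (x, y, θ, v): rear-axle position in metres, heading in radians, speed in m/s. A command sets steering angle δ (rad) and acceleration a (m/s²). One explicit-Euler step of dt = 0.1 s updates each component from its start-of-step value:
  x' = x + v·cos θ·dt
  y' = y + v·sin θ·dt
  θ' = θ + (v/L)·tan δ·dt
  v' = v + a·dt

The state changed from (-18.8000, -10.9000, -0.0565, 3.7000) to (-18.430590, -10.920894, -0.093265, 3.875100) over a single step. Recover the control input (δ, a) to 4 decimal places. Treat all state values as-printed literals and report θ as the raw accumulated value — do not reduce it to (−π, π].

a = (v'−v)/dt = (0.175100)/0.1 = 1.7510
Δθ = θ'−θ = -0.036765;  (v·dt/L) = 3.7000·0.1/3.4 = 0.108824
tan δ = Δθ·L/(v·dt) = -0.337841  →  δ = -0.3258

δ = -0.3258, a = 1.7510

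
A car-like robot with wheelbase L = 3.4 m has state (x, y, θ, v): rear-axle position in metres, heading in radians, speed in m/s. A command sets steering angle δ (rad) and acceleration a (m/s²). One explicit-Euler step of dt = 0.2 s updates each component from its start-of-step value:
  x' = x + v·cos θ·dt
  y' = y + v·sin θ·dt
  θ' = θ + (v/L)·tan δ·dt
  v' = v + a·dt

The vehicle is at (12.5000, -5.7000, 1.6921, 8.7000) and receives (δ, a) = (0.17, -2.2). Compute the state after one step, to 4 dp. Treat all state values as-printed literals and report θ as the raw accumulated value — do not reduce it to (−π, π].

(12.2894, -3.9728, 1.7799, 8.2600)

x' = 12.5000 + 8.7000·cos(1.6921)·0.2 = 12.2894
y' = -5.7000 + 8.7000·sin(1.6921)·0.2 = -3.9728
θ' = 1.6921 + (8.7000/3.4)·tan(0.17)·0.2 = 1.7799
v' = 8.7000 − 2.2000·0.2 = 8.2600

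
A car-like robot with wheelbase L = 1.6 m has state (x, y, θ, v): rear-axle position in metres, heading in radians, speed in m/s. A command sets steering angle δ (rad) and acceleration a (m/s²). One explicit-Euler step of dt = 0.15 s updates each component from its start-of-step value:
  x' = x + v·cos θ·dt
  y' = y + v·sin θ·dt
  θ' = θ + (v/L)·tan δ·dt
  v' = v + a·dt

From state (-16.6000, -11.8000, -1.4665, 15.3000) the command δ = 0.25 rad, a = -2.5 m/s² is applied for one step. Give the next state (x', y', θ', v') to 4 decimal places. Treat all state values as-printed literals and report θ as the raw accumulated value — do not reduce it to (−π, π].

x' = -16.6000 + 15.3000·cos(-1.4665)·0.15 = -16.3611
y' = -11.8000 + 15.3000·sin(-1.4665)·0.15 = -14.0825
θ' = -1.4665 + (15.3000/1.6)·tan(0.25)·0.15 = -1.1002
v' = 15.3000 − 2.5000·0.15 = 14.9250

(-16.3611, -14.0825, -1.1002, 14.9250)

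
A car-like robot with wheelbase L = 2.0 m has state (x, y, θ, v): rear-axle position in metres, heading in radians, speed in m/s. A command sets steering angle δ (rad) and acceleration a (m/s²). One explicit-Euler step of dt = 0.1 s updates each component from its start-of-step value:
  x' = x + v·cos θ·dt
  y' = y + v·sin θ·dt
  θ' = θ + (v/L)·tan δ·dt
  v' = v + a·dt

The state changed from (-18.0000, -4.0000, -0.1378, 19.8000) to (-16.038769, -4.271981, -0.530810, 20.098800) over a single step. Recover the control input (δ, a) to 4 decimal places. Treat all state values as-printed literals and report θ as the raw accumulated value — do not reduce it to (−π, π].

δ = -0.3779, a = 2.9880

a = (v'−v)/dt = (0.298800)/0.1 = 2.9880
Δθ = θ'−θ = -0.393010;  (v·dt/L) = 19.8000·0.1/2.0 = 0.990000
tan δ = Δθ·L/(v·dt) = -0.396980  →  δ = -0.3779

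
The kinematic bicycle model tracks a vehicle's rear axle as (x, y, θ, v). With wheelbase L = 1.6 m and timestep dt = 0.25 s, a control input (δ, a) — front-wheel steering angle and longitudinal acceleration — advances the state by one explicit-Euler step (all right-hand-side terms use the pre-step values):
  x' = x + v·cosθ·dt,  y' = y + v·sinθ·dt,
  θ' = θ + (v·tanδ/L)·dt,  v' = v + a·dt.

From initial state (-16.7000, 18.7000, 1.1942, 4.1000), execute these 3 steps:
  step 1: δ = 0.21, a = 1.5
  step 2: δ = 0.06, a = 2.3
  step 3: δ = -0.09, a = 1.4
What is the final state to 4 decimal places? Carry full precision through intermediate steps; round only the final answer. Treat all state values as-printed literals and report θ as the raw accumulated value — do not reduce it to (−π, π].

(-15.8087, 21.9777, 1.3015, 5.4000)

after step 1 (δ=0.21, a=1.5): (-16.323049, 19.653170, 1.330744, 4.475000)
after step 2 (δ=0.06, a=2.3): (-16.057062, 20.739840, 1.372748, 5.050000)
after step 3 (δ=-0.09, a=1.4): (-15.808658, 21.977662, 1.301540, 5.400000)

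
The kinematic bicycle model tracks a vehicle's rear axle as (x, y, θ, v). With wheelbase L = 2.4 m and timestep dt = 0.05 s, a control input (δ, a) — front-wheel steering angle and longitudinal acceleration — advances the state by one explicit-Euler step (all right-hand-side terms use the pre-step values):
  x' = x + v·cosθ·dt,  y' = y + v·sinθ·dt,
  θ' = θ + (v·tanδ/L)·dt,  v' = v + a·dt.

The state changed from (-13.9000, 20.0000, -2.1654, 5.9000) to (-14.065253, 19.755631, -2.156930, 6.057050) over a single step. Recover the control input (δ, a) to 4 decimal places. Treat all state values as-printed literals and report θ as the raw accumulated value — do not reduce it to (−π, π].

δ = 0.0688, a = 3.1410

a = (v'−v)/dt = (0.157050)/0.05 = 3.1410
Δθ = θ'−θ = 0.008470;  (v·dt/L) = 5.9000·0.05/2.4 = 0.122917
tan δ = Δθ·L/(v·dt) = 0.068908  →  δ = 0.0688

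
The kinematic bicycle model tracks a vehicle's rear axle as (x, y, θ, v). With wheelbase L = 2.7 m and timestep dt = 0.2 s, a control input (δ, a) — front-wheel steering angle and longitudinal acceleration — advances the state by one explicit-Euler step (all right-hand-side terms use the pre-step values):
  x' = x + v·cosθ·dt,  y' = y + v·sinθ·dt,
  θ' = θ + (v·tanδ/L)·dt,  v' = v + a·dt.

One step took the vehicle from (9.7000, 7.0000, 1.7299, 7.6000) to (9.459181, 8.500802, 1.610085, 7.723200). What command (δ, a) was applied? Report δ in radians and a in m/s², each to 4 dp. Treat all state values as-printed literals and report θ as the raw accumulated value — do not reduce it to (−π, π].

a = (v'−v)/dt = (0.123200)/0.2 = 0.6160
Δθ = θ'−θ = -0.119815;  (v·dt/L) = 7.6000·0.2/2.7 = 0.562963
tan δ = Δθ·L/(v·dt) = -0.212829  →  δ = -0.2097

δ = -0.2097, a = 0.6160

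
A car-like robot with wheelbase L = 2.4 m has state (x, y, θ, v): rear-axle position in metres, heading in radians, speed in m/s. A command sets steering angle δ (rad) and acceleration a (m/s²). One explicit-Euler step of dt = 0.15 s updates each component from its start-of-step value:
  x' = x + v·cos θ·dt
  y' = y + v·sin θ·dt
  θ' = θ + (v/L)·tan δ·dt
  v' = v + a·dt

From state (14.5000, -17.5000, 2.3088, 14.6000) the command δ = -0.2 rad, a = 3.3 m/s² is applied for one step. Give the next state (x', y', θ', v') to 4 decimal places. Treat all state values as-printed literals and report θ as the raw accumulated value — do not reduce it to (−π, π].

x' = 14.5000 + 14.6000·cos(2.3088)·0.15 = 13.0265
y' = -17.5000 + 14.6000·sin(2.3088)·0.15 = -15.8798
θ' = 2.3088 + (14.6000/2.4)·tan(-0.2)·0.15 = 2.1238
v' = 14.6000 + 3.3000·0.15 = 15.0950

(13.0265, -15.8798, 2.1238, 15.0950)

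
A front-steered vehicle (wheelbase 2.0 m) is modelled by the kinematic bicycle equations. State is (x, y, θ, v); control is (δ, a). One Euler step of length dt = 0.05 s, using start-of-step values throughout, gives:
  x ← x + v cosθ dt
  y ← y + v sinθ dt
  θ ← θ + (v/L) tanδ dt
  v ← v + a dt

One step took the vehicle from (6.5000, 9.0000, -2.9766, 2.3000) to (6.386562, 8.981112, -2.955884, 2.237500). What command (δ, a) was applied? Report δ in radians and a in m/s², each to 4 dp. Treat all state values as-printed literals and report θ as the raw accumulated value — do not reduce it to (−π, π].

a = (v'−v)/dt = (-0.062500)/0.05 = -1.2500
Δθ = θ'−θ = 0.020716;  (v·dt/L) = 2.3000·0.05/2.0 = 0.057500
tan δ = Δθ·L/(v·dt) = 0.360278  →  δ = 0.3458

δ = 0.3458, a = -1.2500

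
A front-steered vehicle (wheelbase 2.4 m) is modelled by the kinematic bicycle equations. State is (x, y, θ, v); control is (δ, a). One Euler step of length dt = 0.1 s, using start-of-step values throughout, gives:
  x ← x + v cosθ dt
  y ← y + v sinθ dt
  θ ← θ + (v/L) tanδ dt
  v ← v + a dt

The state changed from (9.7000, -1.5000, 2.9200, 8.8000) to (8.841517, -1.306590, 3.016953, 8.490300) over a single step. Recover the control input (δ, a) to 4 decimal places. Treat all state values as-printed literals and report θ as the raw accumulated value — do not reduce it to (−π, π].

δ = 0.2585, a = -3.0970

a = (v'−v)/dt = (-0.309700)/0.1 = -3.0970
Δθ = θ'−θ = 0.096953;  (v·dt/L) = 8.8000·0.1/2.4 = 0.366667
tan δ = Δθ·L/(v·dt) = 0.264417  →  δ = 0.2585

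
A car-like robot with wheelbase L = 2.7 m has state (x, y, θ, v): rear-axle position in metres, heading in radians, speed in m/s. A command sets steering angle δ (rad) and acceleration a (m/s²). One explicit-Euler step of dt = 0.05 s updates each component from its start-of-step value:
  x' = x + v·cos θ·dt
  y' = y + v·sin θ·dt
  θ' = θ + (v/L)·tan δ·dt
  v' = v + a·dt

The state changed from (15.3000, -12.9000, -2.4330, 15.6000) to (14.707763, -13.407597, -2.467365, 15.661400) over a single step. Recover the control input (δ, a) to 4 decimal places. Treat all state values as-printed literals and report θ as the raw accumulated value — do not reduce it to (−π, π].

a = (v'−v)/dt = (0.061400)/0.05 = 1.2280
Δθ = θ'−θ = -0.034365;  (v·dt/L) = 15.6000·0.05/2.7 = 0.288889
tan δ = Δθ·L/(v·dt) = -0.118956  →  δ = -0.1184

δ = -0.1184, a = 1.2280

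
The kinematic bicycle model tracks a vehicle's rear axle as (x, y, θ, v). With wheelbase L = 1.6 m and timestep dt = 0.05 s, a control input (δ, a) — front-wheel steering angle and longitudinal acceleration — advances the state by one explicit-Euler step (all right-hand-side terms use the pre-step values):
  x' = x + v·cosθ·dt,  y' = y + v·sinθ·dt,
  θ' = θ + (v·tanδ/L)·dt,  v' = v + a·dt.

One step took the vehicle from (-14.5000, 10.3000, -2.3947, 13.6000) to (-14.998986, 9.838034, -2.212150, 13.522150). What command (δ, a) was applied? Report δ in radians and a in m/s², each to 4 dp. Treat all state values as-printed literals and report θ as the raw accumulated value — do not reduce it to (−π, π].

a = (v'−v)/dt = (-0.077850)/0.05 = -1.5570
Δθ = θ'−θ = 0.182550;  (v·dt/L) = 13.6000·0.05/1.6 = 0.425000
tan δ = Δθ·L/(v·dt) = 0.429529  →  δ = 0.4057

δ = 0.4057, a = -1.5570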